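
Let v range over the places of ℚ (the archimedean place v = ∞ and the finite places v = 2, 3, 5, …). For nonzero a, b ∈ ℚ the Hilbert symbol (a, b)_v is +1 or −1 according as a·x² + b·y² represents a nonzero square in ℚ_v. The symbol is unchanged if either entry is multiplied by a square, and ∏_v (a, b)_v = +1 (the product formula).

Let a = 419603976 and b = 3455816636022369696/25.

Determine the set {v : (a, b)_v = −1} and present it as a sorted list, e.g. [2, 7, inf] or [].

[2, 11]

(a, b) ≡ (946, 74) mod (ℚ^×)²; places V = {2, 3, 5, 7, 11, 37, 43, ∞}.
(a,b)_∞: sgn(946)=+, sgn(74)=+, so +1.
(a,b)_7: α=0, u≡1; β=6, v≡1 (mod 7); (1|7)=+1, (1|7)=+1; sign (−1)^0·+1^6·+1^0 = +1.
(a,b)_43: α=1, u≡27; β=2, v≡9 (mod 43); (27|43)=-1, (9|43)=+1; sign (−1)^0·-1^2·+1^1 = +1.
(a,b)_11: α=1, u≡5; β=2, v≡7 (mod 11); (5|11)=+1, (7|11)=-1; sign (−1)^0·+1^2·-1^1 = -1.
(a,b)_3: α=4, u≡1; β=4, v≡2 (mod 3); (1|3)=+1, (2|3)=-1; sign (−1)^0·+1^4·-1^4 = +1.
(a,b)_2: α=3, β=5; u≡1, v≡5 (mod 8); ε(u)ε(v)=0·0, αω(v)=3·1, βω(u)=5·0; sum ≡ 1  ⇒  -1.
(a,b)_5: α=0, u≡1; β=-2, v≡1 (mod 5); (1|5)=+1, (1|5)=+1; sign (−1)^0·+1^-2·+1^0 = +1.
(a,b)_37: α=2, u≡33; β=3, v≡31 (mod 37); (33|37)=+1, (31|37)=-1; sign (−1)^0·+1^3·-1^2 = +1.
|Ram(946, 74)| = 2, even; anisotropic at {2, 11}.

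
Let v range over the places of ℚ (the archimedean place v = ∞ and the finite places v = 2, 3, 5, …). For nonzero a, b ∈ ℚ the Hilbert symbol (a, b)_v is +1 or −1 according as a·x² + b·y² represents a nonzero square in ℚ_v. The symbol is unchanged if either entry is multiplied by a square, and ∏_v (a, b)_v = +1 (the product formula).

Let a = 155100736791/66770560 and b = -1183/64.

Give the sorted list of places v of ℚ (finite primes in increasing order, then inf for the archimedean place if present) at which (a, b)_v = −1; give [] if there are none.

[3, 5, 7, 13]

Mod squares: a ≡ 390, b ≡ -7. Check v ∈ {∞, 2, 3, 5, 7, 11, 13, 17, 19}.
v=5: a=5^-1·(≡3), b=5^0·(≡3) mod 5; (3|5)=-1, (3|5)=-1; (−1)^{-1·0·2}·(-1)^0·(-1)^-1 = -1.
v=13: a=13^3·(≡1), b=13^2·(≡7) mod 13; (1|13)=+1, (7|13)=-1; (−1)^{3·2·6}·(+1)^2·(-1)^3 = -1.
v=11: a=11^2·(≡9), b=11^0·(≡3) mod 11; (9|11)=+1, (3|11)=+1; (−1)^{2·0·5}·(+1)^0·(+1)^2 = +1.
v=7: a=7^4·(≡6), b=7^1·(≡6) mod 7; (6|7)=-1, (6|7)=-1; (−1)^{4·1·3}·(-1)^1·(-1)^4 = -1.
v=19: a=19^-2·(≡3), b=19^0·(≡2) mod 19; (3|19)=-1, (2|19)=-1; (−1)^{-2·0·9}·(-1)^0·(-1)^-2 = +1.
v=17: a=17^-2·(≡16), b=17^0·(≡11) mod 17; (16|17)=+1, (11|17)=-1; (−1)^{-2·0·8}·(+1)^0·(-1)^-2 = +1.
v=∞: 390 > 0 and -7 < 0  ⇒  (a,b)_∞ = +1.
v=2: v_2(a)=-7, v_2(b)=-6; units ≡ 3, 1 (mod 8); ε·ε+αω+βω = 1·0+-7·0+-6·1 ≡ 0  ⇒  (a,b)_2 = +1.
v=3: a=3^5·(≡1), b=3^0·(≡2) mod 3; (1|3)=+1, (2|3)=-1; (−1)^{5·0·1}·(+1)^0·(-1)^5 = -1.
|Ram(390, -7)| = 4, even; anisotropic at {3, 5, 7, 13}.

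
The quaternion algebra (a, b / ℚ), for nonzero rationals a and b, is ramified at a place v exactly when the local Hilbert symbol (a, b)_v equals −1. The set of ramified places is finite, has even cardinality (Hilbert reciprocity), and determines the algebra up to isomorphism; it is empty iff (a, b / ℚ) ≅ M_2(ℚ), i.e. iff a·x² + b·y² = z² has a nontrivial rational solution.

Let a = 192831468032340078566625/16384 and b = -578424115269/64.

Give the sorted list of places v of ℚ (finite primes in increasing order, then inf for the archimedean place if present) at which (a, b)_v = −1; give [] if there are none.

[3, 17]

Mod squares: a ≡ 36465, b ≡ -1309. Check v ∈ {∞, 2, 3, 5, 7, 11, 13, 17}.
v=17: a=17^3·(≡5), b=17^1·(≡8) mod 17; (5|17)=-1, (8|17)=+1; (−1)^{3·1·8}·(-1)^1·(+1)^3 = -1.
v=13: a=13^5·(≡12), b=13^2·(≡4) mod 13; (12|13)=+1, (4|13)=+1; (−1)^{5·2·6}·(+1)^2·(+1)^5 = +1.
v=∞: 36465 > 0 and -1309 < 0  ⇒  (a,b)_∞ = +1.
v=5: a=5^3·(≡2), b=5^0·(≡4) mod 5; (2|5)=-1, (4|5)=+1; (−1)^{3·0·2}·(-1)^0·(+1)^3 = +1.
v=7: a=7^4·(≡2), b=7^5·(≡1) mod 7; (2|7)=+1, (1|7)=+1; (−1)^{4·5·3}·(+1)^5·(+1)^4 = +1.
v=2: v_2(a)=-14, v_2(b)=-6; units ≡ 1, 3 (mod 8); ε·ε+αω+βω = 0·1+-14·1+-6·0 ≡ 0  ⇒  (a,b)_2 = +1.
v=3: a=3^7·(≡2), b=3^2·(≡2) mod 3; (2|3)=-1, (2|3)=-1; (−1)^{7·2·1}·(-1)^2·(-1)^7 = -1.
v=11: a=11^5·(≡5), b=11^3·(≡2) mod 11; (5|11)=+1, (2|11)=-1; (−1)^{5·3·5}·(+1)^3·(-1)^5 = +1.
Ram(36465, -1309) = {3, 17}; no ℚ_3-point on the conic.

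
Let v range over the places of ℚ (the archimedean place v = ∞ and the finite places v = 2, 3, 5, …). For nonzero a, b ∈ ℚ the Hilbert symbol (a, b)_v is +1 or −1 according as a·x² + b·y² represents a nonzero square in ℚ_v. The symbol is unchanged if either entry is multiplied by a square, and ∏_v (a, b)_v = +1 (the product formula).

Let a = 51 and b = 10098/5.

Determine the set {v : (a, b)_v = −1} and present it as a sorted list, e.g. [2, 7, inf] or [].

Mod squares: a ≡ 51, b ≡ 5610. Check v ∈ {∞, 2, 3, 5, 11, 17}.
v=2: v_2(a)=0, v_2(b)=1; units ≡ 3, 5 (mod 8); ε·ε+αω+βω = 1·0+0·1+1·1 ≡ 1  ⇒  (a,b)_2 = -1.
v=17: a=17^1·(≡3), b=17^1·(≡10) mod 17; (3|17)=-1, (10|17)=-1; (−1)^{1·1·8}·(-1)^1·(-1)^1 = +1.
v=3: a=3^1·(≡2), b=3^3·(≡1) mod 3; (2|3)=-1, (1|3)=+1; (−1)^{1·3·1}·(-1)^3·(+1)^1 = +1.
v=5: a=5^0·(≡1), b=5^-1·(≡3) mod 5; (1|5)=+1, (3|5)=-1; (−1)^{0·-1·2}·(+1)^-1·(-1)^0 = +1.
v=11: a=11^0·(≡7), b=11^1·(≡1) mod 11; (7|11)=-1, (1|11)=+1; (−1)^{0·1·5}·(-1)^1·(+1)^0 = -1.
v=∞: 51 > 0 and 5610 > 0  ⇒  (a,b)_∞ = +1.
|Ram(51, 5610)| = 2, even; anisotropic at {2, 11}.

[2, 11]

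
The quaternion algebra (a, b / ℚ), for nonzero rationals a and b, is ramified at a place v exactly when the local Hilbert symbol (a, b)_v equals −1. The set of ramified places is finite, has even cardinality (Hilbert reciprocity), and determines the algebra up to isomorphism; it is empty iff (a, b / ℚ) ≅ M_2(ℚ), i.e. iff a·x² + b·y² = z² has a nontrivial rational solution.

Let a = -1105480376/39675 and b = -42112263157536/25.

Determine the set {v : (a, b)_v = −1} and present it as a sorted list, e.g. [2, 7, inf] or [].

[41, inf]

(a, b) ≡ (-100122, -1143714) mod (ℚ^×)²; places V = {2, 3, 5, 7, 11, 13, 23, 31, 37, 41, 43, ∞}.
(a,b)_∞: sgn(-100122)=−, sgn(-1143714)=−, so -1.
(a,b)_7: α=2, u≡6; β=0, v≡4 (mod 7); (6|7)=-1, (4|7)=+1; sign (−1)^0·-1^0·+1^2 = +1.
(a,b)_31: α=0, u≡8; β=1, v≡22 (mod 31); (8|31)=+1, (22|31)=-1; sign (−1)^0·+1^1·-1^0 = +1.
(a,b)_41: α=1, u≡5; β=2, v≡17 (mod 41); (5|41)=+1, (17|41)=-1; sign (−1)^0·+1^2·-1^1 = -1.
(a,b)_13: α=2, u≡3; β=1, v≡11 (mod 13); (3|13)=+1, (11|13)=-1; sign (−1)^0·+1^1·-1^2 = +1.
(a,b)_5: α=-2, u≡2; β=-2, v≡4 (mod 5); (2|5)=-1, (4|5)=+1; sign (−1)^0·-1^-2·+1^-2 = +1.
(a,b)_3: α=-1, u≡1; β=1, v≡2 (mod 3); (1|3)=+1, (2|3)=-1; sign (−1)^1·+1^1·-1^-1 = +1.
(a,b)_11: α=1, u≡8; β=1, v≡4 (mod 11); (8|11)=-1, (4|11)=+1; sign (−1)^1·-1^1·+1^1 = +1.
(a,b)_2: α=3, β=5; u≡3, v≡7 (mod 8); ε(u)ε(v)=1·1, αω(v)=3·0, βω(u)=5·1; sum ≡ 0  ⇒  +1.
(a,b)_43: α=0, u≡6; β=1, v≡19 (mod 43); (6|43)=+1, (19|43)=-1; sign (−1)^0·+1^1·-1^0 = +1.
(a,b)_37: α=1, u≡2; β=2, v≡26 (mod 37); (2|37)=-1, (26|37)=+1; sign (−1)^0·-1^2·+1^1 = +1.
(a,b)_23: α=-2, u≡7; β=0, v≡10 (mod 23); (7|23)=-1, (10|23)=-1; sign (−1)^0·-1^0·-1^-2 = +1.
|Ram(-100122, -1143714)| = 2, even; anisotropic at {41, ∞}.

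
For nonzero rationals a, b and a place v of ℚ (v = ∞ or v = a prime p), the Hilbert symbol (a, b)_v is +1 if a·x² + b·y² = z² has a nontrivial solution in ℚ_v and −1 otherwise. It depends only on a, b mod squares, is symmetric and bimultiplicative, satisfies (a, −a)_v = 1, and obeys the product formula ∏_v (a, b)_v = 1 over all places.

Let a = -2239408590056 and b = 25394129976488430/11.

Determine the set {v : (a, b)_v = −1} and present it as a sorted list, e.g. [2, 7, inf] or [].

[11, 31]

Mod squares: a ≡ -506, b ≡ 252466170. Check v ∈ {∞, 2, 3, 5, 11, 23, 29, 31, 37}.
v=29: a=29^2·(≡28), b=29^3·(≡12) mod 29; (28|29)=+1, (12|29)=-1; (−1)^{2·3·14}·(+1)^3·(-1)^2 = +1.
v=11: a=11^1·(≡3), b=11^-1·(≡3) mod 11; (3|11)=+1, (3|11)=+1; (−1)^{1·-1·5}·(+1)^-1·(+1)^1 = -1.
v=37: a=37^2·(≡36), b=37^3·(≡18) mod 37; (36|37)=+1, (18|37)=-1; (−1)^{2·3·18}·(+1)^3·(-1)^2 = +1.
v=31: a=31^2·(≡6), b=31^3·(≡3) mod 31; (6|31)=-1, (3|31)=-1; (−1)^{2·3·15}·(-1)^3·(-1)^2 = -1.
v=3: a=3^0·(≡1), b=3^1·(≡2) mod 3; (1|3)=+1, (2|3)=-1; (−1)^{0·1·1}·(+1)^1·(-1)^0 = +1.
v=5: a=5^0·(≡4), b=5^1·(≡1) mod 5; (4|5)=+1, (1|5)=+1; (−1)^{0·1·2}·(+1)^1·(+1)^0 = +1.
v=∞: -506 < 0 and 252466170 > 0  ⇒  (a,b)_∞ = +1.
v=2: v_2(a)=3, v_2(b)=1; units ≡ 3, 5 (mod 8); ε·ε+αω+βω = 1·0+3·1+1·1 ≡ 0  ⇒  (a,b)_2 = +1.
v=23: a=23^1·(≡8), b=23^1·(≡21) mod 23; (8|23)=+1, (21|23)=-1; (−1)^{1·1·11}·(+1)^1·(-1)^1 = +1.
|Ram(-506, 252466170)| = 2, even; anisotropic at {11, 31}.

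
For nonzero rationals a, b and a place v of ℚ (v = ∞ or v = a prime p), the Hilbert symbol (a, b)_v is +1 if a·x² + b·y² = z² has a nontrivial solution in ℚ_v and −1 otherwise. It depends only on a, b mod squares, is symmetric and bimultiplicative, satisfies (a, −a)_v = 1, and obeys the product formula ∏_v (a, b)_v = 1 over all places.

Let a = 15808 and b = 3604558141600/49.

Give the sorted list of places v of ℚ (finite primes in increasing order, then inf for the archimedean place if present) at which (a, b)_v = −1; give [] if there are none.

Mod squares: a ≡ 247, b ≡ 874. Check v ∈ {∞, 2, 5, 7, 13, 19, 23}.
v=5: a=5^0·(≡3), b=5^2·(≡1) mod 5; (3|5)=-1, (1|5)=+1; (−1)^{0·2·2}·(-1)^2·(+1)^0 = +1.
v=19: a=19^1·(≡15), b=19^3·(≡15) mod 19; (15|19)=-1, (15|19)=-1; (−1)^{1·3·9}·(-1)^3·(-1)^1 = -1.
v=2: v_2(a)=6, v_2(b)=5; units ≡ 7, 5 (mod 8); ε·ε+αω+βω = 1·0+6·1+5·0 ≡ 0  ⇒  (a,b)_2 = +1.
v=13: a=13^1·(≡7), b=13^4·(≡4) mod 13; (7|13)=-1, (4|13)=+1; (−1)^{1·4·6}·(-1)^4·(+1)^1 = +1.
v=∞: 247 > 0 and 874 > 0  ⇒  (a,b)_∞ = +1.
v=7: a=7^0·(≡2), b=7^-2·(≡3) mod 7; (2|7)=+1, (3|7)=-1; (−1)^{0·-2·3}·(+1)^-2·(-1)^0 = +1.
v=23: a=23^0·(≡7), b=23^1·(≡11) mod 23; (7|23)=-1, (11|23)=-1; (−1)^{0·1·11}·(-1)^1·(-1)^0 = -1.
|Ram(247, 874)| = 2, even; anisotropic at {19, 23}.

[19, 23]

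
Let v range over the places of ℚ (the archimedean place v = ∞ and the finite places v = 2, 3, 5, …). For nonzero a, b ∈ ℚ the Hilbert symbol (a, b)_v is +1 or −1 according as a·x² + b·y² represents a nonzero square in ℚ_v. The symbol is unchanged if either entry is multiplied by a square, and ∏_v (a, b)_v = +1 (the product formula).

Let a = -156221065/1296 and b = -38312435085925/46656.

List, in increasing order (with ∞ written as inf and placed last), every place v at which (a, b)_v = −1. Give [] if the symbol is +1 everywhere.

[2, 5, 13, inf]

Mod squares: a ≡ -385, b ≡ -13. Check v ∈ {∞, 2, 3, 5, 7, 11, 13}.
v=3: a=3^-4·(≡2), b=3^-6·(≡2) mod 3; (2|3)=-1, (2|3)=-1; (−1)^{-4·-6·1}·(-1)^-6·(-1)^-4 = +1.
v=∞: -385 < 0 and -13 < 0  ⇒  (a,b)_∞ = -1.
v=11: a=11^1·(≡1), b=11^2·(≡3) mod 11; (1|11)=+1, (3|11)=+1; (−1)^{1·2·5}·(+1)^2·(+1)^1 = +1.
v=13: a=13^2·(≡5), b=13^3·(≡1) mod 13; (5|13)=-1, (1|13)=+1; (−1)^{2·3·6}·(-1)^3·(+1)^2 = -1.
v=2: v_2(a)=-4, v_2(b)=-6; units ≡ 7, 3 (mod 8); ε·ε+αω+βω = 1·1+-4·1+-6·0 ≡ 1  ⇒  (a,b)_2 = -1.
v=7: a=7^5·(≡1), b=7^8·(≡1) mod 7; (1|7)=+1, (1|7)=+1; (−1)^{5·8·3}·(+1)^8·(+1)^5 = +1.
v=5: a=5^1·(≡2), b=5^2·(≡3) mod 5; (2|5)=-1, (3|5)=-1; (−1)^{1·2·2}·(-1)^2·(-1)^1 = -1.
|Ram(-385, -13)| = 4, even; anisotropic at {2, 5, 13, ∞}.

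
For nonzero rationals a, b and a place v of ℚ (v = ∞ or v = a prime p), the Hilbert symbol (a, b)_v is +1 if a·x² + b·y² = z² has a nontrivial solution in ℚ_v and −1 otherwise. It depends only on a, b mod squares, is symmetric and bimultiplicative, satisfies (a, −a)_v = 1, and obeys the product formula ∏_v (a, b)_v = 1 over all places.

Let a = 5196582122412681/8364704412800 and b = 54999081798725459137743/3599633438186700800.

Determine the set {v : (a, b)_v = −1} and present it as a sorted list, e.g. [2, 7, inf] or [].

Mod squares: a ≡ 962, b ≡ 1406. Check v ∈ {∞, 2, 3, 5, 7, 11, 13, 17, 19, 23, 29, 31, 37, 41, 43}.
v=11: a=11^2·(≡9), b=11^2·(≡3) mod 11; (9|11)=+1, (3|11)=+1; (−1)^{2·2·5}·(+1)^2·(+1)^2 = +1.
v=3: a=3^8·(≡2), b=3^12·(≡2) mod 3; (2|3)=-1, (2|3)=-1; (−1)^{8·12·1}·(-1)^12·(-1)^8 = +1.
v=19: a=19^0·(≡2), b=19^1·(≡17) mod 19; (2|19)=-1, (17|19)=+1; (−1)^{0·1·9}·(-1)^1·(+1)^0 = -1.
v=17: a=17^2·(≡10), b=17^2·(≡3) mod 17; (10|17)=-1, (3|17)=-1; (−1)^{2·2·8}·(-1)^2·(-1)^2 = +1.
v=37: a=37^1·(≡27), b=37^1·(≡11) mod 37; (27|37)=+1, (11|37)=+1; (−1)^{1·1·18}·(+1)^1·(+1)^1 = +1.
v=31: a=31^2·(≡4), b=31^2·(≡15) mod 31; (4|31)=+1, (15|31)=-1; (−1)^{2·2·15}·(+1)^2·(-1)^2 = +1.
v=7: a=7^2·(≡3), b=7^2·(≡3) mod 7; (3|7)=-1, (3|7)=-1; (−1)^{2·2·3}·(-1)^2·(-1)^2 = +1.
v=29: a=29^-2·(≡16), b=29^-2·(≡14) mod 29; (16|29)=+1, (14|29)=-1; (−1)^{-2·-2·14}·(+1)^-2·(-1)^-2 = +1.
v=43: a=43^-2·(≡11), b=43^-2·(≡22) mod 43; (11|43)=+1, (22|43)=-1; (−1)^{-2·-2·21}·(+1)^-2·(-1)^-2 = +1.
v=13: a=13^1·(≡10), b=13^2·(≡6) mod 13; (10|13)=+1, (6|13)=-1; (−1)^{1·2·6}·(+1)^2·(-1)^1 = -1.
v=5: a=5^-2·(≡3), b=5^-2·(≡4) mod 5; (3|5)=-1, (4|5)=+1; (−1)^{-2·-2·2}·(-1)^-2·(+1)^-2 = +1.
v=∞: 962 > 0 and 1406 > 0  ⇒  (a,b)_∞ = +1.
v=41: a=41^-2·(≡26), b=41^-4·(≡35) mod 41; (26|41)=-1, (35|41)=-1; (−1)^{-2·-4·20}·(-1)^-4·(-1)^-2 = +1.
v=2: v_2(a)=-7, v_2(b)=-15; units ≡ 1, 7 (mod 8); ε·ε+αω+βω = 0·1+-7·0+-15·0 ≡ 0  ⇒  (a,b)_2 = +1.
v=23: a=23^0·(≡20), b=23^2·(≡13) mod 23; (20|23)=-1, (13|23)=+1; (−1)^{0·2·11}·(-1)^2·(+1)^0 = +1.
|Ram(962, 1406)| = 2, even; anisotropic at {13, 19}.

[13, 19]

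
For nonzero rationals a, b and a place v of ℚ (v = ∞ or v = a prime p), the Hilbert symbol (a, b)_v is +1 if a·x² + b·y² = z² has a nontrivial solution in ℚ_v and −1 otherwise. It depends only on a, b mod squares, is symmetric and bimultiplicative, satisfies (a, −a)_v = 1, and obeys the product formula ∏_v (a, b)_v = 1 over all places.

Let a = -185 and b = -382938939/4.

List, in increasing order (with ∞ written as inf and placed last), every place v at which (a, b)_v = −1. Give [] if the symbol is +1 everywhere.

[29, 37, 53, inf]

(a, b) ≡ (-185, -42548771) mod (ℚ^×)²; places V = {2, 3, 5, 19, 29, 31, 37, 47, 53, ∞}.
(a,b)_29: α=0, u≡18; β=1, v≡10 (mod 29); (18|29)=-1, (10|29)=-1; sign (−1)^0·-1^1·-1^0 = -1.
(a,b)_47: α=0, u≡3; β=1, v≡12 (mod 47); (3|47)=+1, (12|47)=+1; sign (−1)^0·+1^1·+1^0 = +1.
(a,b)_53: α=0, u≡27; β=1, v≡17 (mod 53); (27|53)=-1, (17|53)=+1; sign (−1)^0·-1^1·+1^0 = -1.
(a,b)_∞: sgn(-185)=−, sgn(-42548771)=−, so -1.
(a,b)_37: α=1, u≡32; β=0, v≡18 (mod 37); (32|37)=-1, (18|37)=-1; sign (−1)^0·-1^0·-1^1 = -1.
(a,b)_31: α=0, u≡1; β=1, v≡26 (mod 31); (1|31)=+1, (26|31)=-1; sign (−1)^0·+1^1·-1^0 = +1.
(a,b)_19: α=0, u≡5; β=1, v≡11 (mod 19); (5|19)=+1, (11|19)=+1; sign (−1)^0·+1^1·+1^0 = +1.
(a,b)_3: α=0, u≡1; β=2, v≡1 (mod 3); (1|3)=+1, (1|3)=+1; sign (−1)^0·+1^2·+1^0 = +1.
(a,b)_5: α=1, u≡3; β=0, v≡4 (mod 5); (3|5)=-1, (4|5)=+1; sign (−1)^0·-1^0·+1^1 = +1.
(a,b)_2: α=0, β=-2; u≡7, v≡5 (mod 8); ε(u)ε(v)=1·0, αω(v)=0·1, βω(u)=-2·0; sum ≡ 0  ⇒  +1.
Ram(-185, -42548771) = {29, 37, 53, ∞}; no ℚ_29-point on the conic.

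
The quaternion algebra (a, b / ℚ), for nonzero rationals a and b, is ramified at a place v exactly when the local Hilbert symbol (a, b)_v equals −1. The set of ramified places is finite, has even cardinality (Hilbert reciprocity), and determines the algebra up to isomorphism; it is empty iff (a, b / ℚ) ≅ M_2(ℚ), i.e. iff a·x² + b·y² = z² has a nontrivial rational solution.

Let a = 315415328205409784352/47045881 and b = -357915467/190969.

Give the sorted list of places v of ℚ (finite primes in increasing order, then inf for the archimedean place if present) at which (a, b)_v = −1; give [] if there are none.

Mod squares: a ≡ 1122, b ≡ -1547. Check v ∈ {∞, 2, 3, 7, 11, 13, 17, 19, 23, 37}.
v=7: a=7^2·(≡2), b=7^1·(≡6) mod 7; (2|7)=+1, (6|7)=-1; (−1)^{2·1·3}·(+1)^1·(-1)^2 = +1.
v=17: a=17^3·(≡8), b=17^1·(≡11) mod 17; (8|17)=+1, (11|17)=-1; (−1)^{3·1·8}·(+1)^1·(-1)^3 = -1.
v=∞: 1122 > 0 and -1547 < 0  ⇒  (a,b)_∞ = +1.
v=2: v_2(a)=5, v_2(b)=0; units ≡ 1, 5 (mod 8); ε·ε+αω+βω = 0·0+5·1+0·0 ≡ 1  ⇒  (a,b)_2 = -1.
v=11: a=11^1·(≡4), b=11^0·(≡4) mod 11; (4|11)=+1, (4|11)=+1; (−1)^{1·0·5}·(+1)^0·(+1)^1 = +1.
v=3: a=3^3·(≡2), b=3^0·(≡1) mod 3; (2|3)=-1, (1|3)=+1; (−1)^{3·0·1}·(-1)^0·(+1)^3 = +1.
v=19: a=19^-6·(≡16), b=19^-2·(≡1) mod 19; (16|19)=+1, (1|19)=+1; (−1)^{-6·-2·9}·(+1)^-2·(+1)^-6 = +1.
v=23: a=23^0·(≡1), b=23^-2·(≡10) mod 23; (1|23)=+1, (10|23)=-1; (−1)^{0·-2·11}·(+1)^-2·(-1)^0 = +1.
v=13: a=13^10·(≡10), b=13^3·(≡8) mod 13; (10|13)=+1, (8|13)=-1; (−1)^{10·3·6}·(+1)^3·(-1)^10 = +1.
v=37: a=37^0·(≡3), b=37^2·(≡3) mod 37; (3|37)=+1, (3|37)=+1; (−1)^{0·2·18}·(+1)^2·(+1)^0 = +1.
Ram(1122, -1547) = {2, 17}; no ℚ_2-point on the conic.

[2, 17]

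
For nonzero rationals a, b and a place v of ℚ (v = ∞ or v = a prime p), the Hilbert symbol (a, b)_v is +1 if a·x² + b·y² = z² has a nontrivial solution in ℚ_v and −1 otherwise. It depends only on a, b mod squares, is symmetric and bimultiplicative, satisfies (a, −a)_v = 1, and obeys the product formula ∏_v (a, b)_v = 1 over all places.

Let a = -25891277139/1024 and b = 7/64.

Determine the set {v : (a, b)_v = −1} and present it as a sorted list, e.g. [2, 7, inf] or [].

Mod squares: a ≡ -1198171, b ≡ 7. Check v ∈ {∞, 2, 3, 7, 13, 37, 47, 53}.
v=∞: -1198171 < 0 and 7 > 0  ⇒  (a,b)_∞ = +1.
v=7: a=7^4·(≡5), b=7^1·(≡1) mod 7; (5|7)=-1, (1|7)=+1; (−1)^{4·1·3}·(-1)^1·(+1)^4 = -1.
v=3: a=3^2·(≡2), b=3^0·(≡1) mod 3; (2|3)=-1, (1|3)=+1; (−1)^{2·0·1}·(-1)^0·(+1)^2 = +1.
v=47: a=47^1·(≡12), b=47^0·(≡17) mod 47; (12|47)=+1, (17|47)=+1; (−1)^{1·0·23}·(+1)^0·(+1)^1 = +1.
v=2: v_2(a)=-10, v_2(b)=-6; units ≡ 5, 7 (mod 8); ε·ε+αω+βω = 0·1+-10·0+-6·1 ≡ 0  ⇒  (a,b)_2 = +1.
v=37: a=37^1·(≡13), b=37^0·(≡3) mod 37; (13|37)=-1, (3|37)=+1; (−1)^{1·0·18}·(-1)^0·(+1)^1 = +1.
v=53: a=53^1·(≡10), b=53^0·(≡44) mod 53; (10|53)=+1, (44|53)=+1; (−1)^{1·0·26}·(+1)^0·(+1)^1 = +1.
v=13: a=13^1·(≡10), b=13^0·(≡6) mod 13; (10|13)=+1, (6|13)=-1; (−1)^{1·0·6}·(+1)^0·(-1)^1 = -1.
|Ram(-1198171, 7)| = 2, even; anisotropic at {7, 13}.

[7, 13]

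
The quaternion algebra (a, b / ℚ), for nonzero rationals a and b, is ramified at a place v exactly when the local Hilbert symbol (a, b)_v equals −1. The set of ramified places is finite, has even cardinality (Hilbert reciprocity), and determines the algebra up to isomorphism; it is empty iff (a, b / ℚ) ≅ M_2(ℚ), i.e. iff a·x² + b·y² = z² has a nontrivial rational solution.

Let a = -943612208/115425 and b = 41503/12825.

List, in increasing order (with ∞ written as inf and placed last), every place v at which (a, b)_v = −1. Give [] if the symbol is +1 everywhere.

Mod squares: a ≡ -11571, b ≡ 399. Check v ∈ {∞, 2, 3, 5, 7, 11, 19, 29}.
v=2: v_2(a)=4, v_2(b)=0; units ≡ 5, 7 (mod 8); ε·ε+αω+βω = 0·1+4·0+0·1 ≡ 0  ⇒  (a,b)_2 = +1.
v=29: a=29^1·(≡5), b=29^0·(≡13) mod 29; (5|29)=+1, (13|29)=+1; (−1)^{1·0·14}·(+1)^0·(+1)^1 = +1.
v=7: a=7^5·(≡5), b=7^3·(≡2) mod 7; (5|7)=-1, (2|7)=+1; (−1)^{5·3·3}·(-1)^3·(+1)^5 = +1.
v=11: a=11^2·(≡1), b=11^2·(≡9) mod 11; (1|11)=+1, (9|11)=+1; (−1)^{2·2·5}·(+1)^2·(+1)^2 = +1.
v=19: a=19^-1·(≡13), b=19^-1·(≡14) mod 19; (13|19)=-1, (14|19)=-1; (−1)^{-1·-1·9}·(-1)^-1·(-1)^-1 = -1.
v=∞: -11571 < 0 and 399 > 0  ⇒  (a,b)_∞ = +1.
v=5: a=5^-2·(≡1), b=5^-2·(≡1) mod 5; (1|5)=+1, (1|5)=+1; (−1)^{-2·-2·2}·(+1)^-2·(+1)^-2 = +1.
v=3: a=3^-5·(≡1), b=3^-3·(≡1) mod 3; (1|3)=+1, (1|3)=+1; (−1)^{-5·-3·1}·(+1)^-3·(+1)^-5 = -1.
(-11571, 399 / ℚ) ramifies at {3, 19}: a division algebra.

[3, 19]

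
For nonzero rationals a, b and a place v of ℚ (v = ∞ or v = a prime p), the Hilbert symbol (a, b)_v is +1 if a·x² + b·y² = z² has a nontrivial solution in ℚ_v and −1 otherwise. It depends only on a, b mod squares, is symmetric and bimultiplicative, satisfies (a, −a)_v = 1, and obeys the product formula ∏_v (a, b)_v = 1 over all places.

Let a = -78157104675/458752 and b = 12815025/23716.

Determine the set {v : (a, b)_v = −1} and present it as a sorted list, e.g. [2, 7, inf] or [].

Mod squares: a ≡ -358701, b ≡ 969. Check v ∈ {∞, 2, 3, 5, 7, 11, 13, 17, 19, 23, 29, 31}.
v=2: v_2(a)=-16, v_2(b)=-2; units ≡ 3, 1 (mod 8); ε·ε+αω+βω = 1·0+-16·0+-2·1 ≡ 0  ⇒  (a,b)_2 = +1.
v=5: a=5^2·(≡4), b=5^2·(≡1) mod 5; (4|5)=+1, (1|5)=+1; (−1)^{2·2·2}·(+1)^2·(+1)^2 = +1.
v=∞: -358701 < 0 and 969 > 0  ⇒  (a,b)_∞ = +1.
v=29: a=29^1·(≡27), b=29^0·(≡27) mod 29; (27|29)=-1, (27|29)=-1; (−1)^{1·0·14}·(-1)^0·(-1)^1 = -1.
v=23: a=23^0·(≡11), b=23^2·(≡2) mod 23; (11|23)=-1, (2|23)=+1; (−1)^{0·2·11}·(-1)^2·(+1)^0 = +1.
v=3: a=3^1·(≡1), b=3^1·(≡2) mod 3; (1|3)=+1, (2|3)=-1; (−1)^{1·1·1}·(+1)^1·(-1)^1 = +1.
v=13: a=13^2·(≡6), b=13^0·(≡7) mod 13; (6|13)=-1, (7|13)=-1; (−1)^{2·0·6}·(-1)^0·(-1)^2 = +1.
v=31: a=31^1·(≡22), b=31^0·(≡28) mod 31; (22|31)=-1, (28|31)=+1; (−1)^{1·0·15}·(-1)^0·(+1)^1 = +1.
v=17: a=17^0·(≡1), b=17^1·(≡11) mod 17; (1|17)=+1, (11|17)=-1; (−1)^{0·1·8}·(+1)^1·(-1)^0 = +1.
v=7: a=7^-1·(≡4), b=7^-2·(≡6) mod 7; (4|7)=+1, (6|7)=-1; (−1)^{-1·-2·3}·(+1)^-2·(-1)^-1 = -1.
v=19: a=19^3·(≡4), b=19^1·(≡8) mod 19; (4|19)=+1, (8|19)=-1; (−1)^{3·1·9}·(+1)^1·(-1)^3 = +1.
v=11: a=11^0·(≡4), b=11^-2·(≡4) mod 11; (4|11)=+1, (4|11)=+1; (−1)^{0·-2·5}·(+1)^-2·(+1)^0 = +1.
(-358701, 969 / ℚ) ramifies at {7, 29}: a division algebra.

[7, 29]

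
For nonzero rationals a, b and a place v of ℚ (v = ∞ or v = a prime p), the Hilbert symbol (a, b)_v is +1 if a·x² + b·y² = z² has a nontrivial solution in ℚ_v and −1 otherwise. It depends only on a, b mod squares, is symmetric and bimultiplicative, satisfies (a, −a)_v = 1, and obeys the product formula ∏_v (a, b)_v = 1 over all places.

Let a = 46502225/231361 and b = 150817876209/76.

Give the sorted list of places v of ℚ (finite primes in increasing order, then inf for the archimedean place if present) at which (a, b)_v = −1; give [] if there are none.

[7, 19]

Mod squares: a ≡ 37961, b ≡ 121771. Check v ∈ {∞, 2, 3, 5, 7, 11, 13, 17, 19, 29, 37}.
v=37: a=37^-2·(≡28), b=37^0·(≡27) mod 37; (28|37)=+1, (27|37)=+1; (−1)^{-2·0·18}·(+1)^0·(+1)^-2 = +1.
v=17: a=17^1·(≡5), b=17^1·(≡5) mod 17; (5|17)=-1, (5|17)=-1; (−1)^{1·1·8}·(-1)^1·(-1)^1 = +1.
v=∞: 37961 > 0 and 121771 > 0  ⇒  (a,b)_∞ = +1.
v=5: a=5^2·(≡4), b=5^0·(≡4) mod 5; (4|5)=+1, (4|5)=+1; (−1)^{2·0·2}·(+1)^0·(+1)^2 = +1.
v=29: a=29^1·(≡1), b=29^1·(≡6) mod 29; (1|29)=+1, (6|29)=+1; (−1)^{1·1·14}·(+1)^1·(+1)^1 = +1.
v=19: a=19^0·(≡14), b=19^-1·(≡16) mod 19; (14|19)=-1, (16|19)=+1; (−1)^{0·-1·9}·(-1)^-1·(+1)^0 = -1.
v=7: a=7^3·(≡5), b=7^4·(≡3) mod 7; (5|7)=-1, (3|7)=-1; (−1)^{3·4·3}·(-1)^4·(-1)^3 = -1.
v=13: a=13^-2·(≡4), b=13^1·(≡2) mod 13; (4|13)=+1, (2|13)=-1; (−1)^{-2·1·6}·(+1)^1·(-1)^-2 = +1.
v=3: a=3^0·(≡2), b=3^4·(≡1) mod 3; (2|3)=-1, (1|3)=+1; (−1)^{0·4·1}·(-1)^4·(+1)^0 = +1.
v=2: v_2(a)=0, v_2(b)=-2; units ≡ 1, 3 (mod 8); ε·ε+αω+βω = 0·1+0·1+-2·0 ≡ 0  ⇒  (a,b)_2 = +1.
v=11: a=11^1·(≡6), b=11^2·(≡4) mod 11; (6|11)=-1, (4|11)=+1; (−1)^{1·2·5}·(-1)^2·(+1)^1 = +1.
|Ram(37961, 121771)| = 2, even; anisotropic at {7, 19}.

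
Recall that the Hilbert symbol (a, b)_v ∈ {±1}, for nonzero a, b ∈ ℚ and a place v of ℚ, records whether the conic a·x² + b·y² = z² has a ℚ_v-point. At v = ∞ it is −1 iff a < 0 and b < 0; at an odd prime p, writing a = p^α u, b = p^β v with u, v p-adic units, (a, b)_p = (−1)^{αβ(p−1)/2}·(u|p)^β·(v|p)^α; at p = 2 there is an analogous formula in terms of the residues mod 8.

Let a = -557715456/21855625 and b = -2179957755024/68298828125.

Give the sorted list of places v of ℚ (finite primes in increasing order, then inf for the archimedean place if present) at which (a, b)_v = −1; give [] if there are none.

Mod squares: a ≡ -1, b ≡ -5. Check v ∈ {∞, 2, 3, 5, 7, 11, 17, 31, 41}.
v=31: a=31^0·(≡30), b=31^2·(≡11) mod 31; (30|31)=-1, (11|31)=-1; (−1)^{0·2·15}·(-1)^2·(-1)^0 = +1.
v=3: a=3^4·(≡2), b=3^10·(≡1) mod 3; (2|3)=-1, (1|3)=+1; (−1)^{4·10·1}·(-1)^10·(+1)^4 = +1.
v=∞: -1 < 0 and -5 < 0  ⇒  (a,b)_∞ = -1.
v=11: a=11^-2·(≡2), b=11^-2·(≡10) mod 11; (2|11)=-1, (10|11)=-1; (−1)^{-2·-2·5}·(-1)^-2·(-1)^-2 = +1.
v=7: a=7^0·(≡3), b=7^4·(≡4) mod 7; (3|7)=-1, (4|7)=+1; (−1)^{0·4·3}·(-1)^4·(+1)^0 = +1.
v=2: v_2(a)=12, v_2(b)=4; units ≡ 7, 3 (mod 8); ε·ε+αω+βω = 1·1+12·1+4·0 ≡ 1  ⇒  (a,b)_2 = -1.
v=41: a=41^2·(≡37), b=41^0·(≡18) mod 41; (37|41)=+1, (18|41)=+1; (−1)^{2·0·20}·(+1)^0·(+1)^2 = +1.
v=5: a=5^-4·(≡1), b=5^-9·(≡4) mod 5; (1|5)=+1, (4|5)=+1; (−1)^{-4·-9·2}·(+1)^-9·(+1)^-4 = +1.
v=17: a=17^-2·(≡16), b=17^-2·(≡12) mod 17; (16|17)=+1, (12|17)=-1; (−1)^{-2·-2·8}·(+1)^-2·(-1)^-2 = +1.
|Ram(-1, -5)| = 2, even; anisotropic at {2, ∞}.

[2, inf]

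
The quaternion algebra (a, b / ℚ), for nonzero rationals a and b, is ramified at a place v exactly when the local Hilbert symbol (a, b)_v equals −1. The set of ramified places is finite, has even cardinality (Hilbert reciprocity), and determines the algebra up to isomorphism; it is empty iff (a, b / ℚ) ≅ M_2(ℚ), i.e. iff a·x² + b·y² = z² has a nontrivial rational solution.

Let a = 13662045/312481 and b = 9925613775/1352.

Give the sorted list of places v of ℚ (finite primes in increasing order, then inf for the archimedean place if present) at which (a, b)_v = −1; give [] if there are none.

(a, b) ≡ (5, 462) mod (ℚ^×)²; places V = {2, 3, 5, 7, 11, 13, 19, 23, 29, 43, ∞}.
(a,b)_11: α=0, u≡3; β=1, v≡1 (mod 11); (3|11)=+1, (1|11)=+1; sign (−1)^0·+1^1·+1^0 = +1.
(a,b)_23: α=0, u≡15; β=2, v≡16 (mod 23); (15|23)=-1, (16|23)=+1; sign (−1)^0·-1^2·+1^0 = +1.
(a,b)_3: α=2, u≡2; β=3, v≡1 (mod 3); (2|3)=-1, (1|3)=+1; sign (−1)^0·-1^3·+1^2 = -1.
(a,b)_29: α=2, u≡25; β=0, v≡8 (mod 29); (25|29)=+1, (8|29)=-1; sign (−1)^0·+1^0·-1^2 = +1.
(a,b)_13: α=-2, u≡11; β=-2, v≡8 (mod 13); (11|13)=-1, (8|13)=-1; sign (−1)^0·-1^-2·-1^-2 = +1.
(a,b)_43: α=-2, u≡29; β=0, v≡3 (mod 43); (29|43)=-1, (3|43)=-1; sign (−1)^0·-1^0·-1^-2 = +1.
(a,b)_7: α=0, u≡5; β=1, v≡3 (mod 7); (5|7)=-1, (3|7)=-1; sign (−1)^0·-1^1·-1^0 = -1.
(a,b)_∞: sgn(5)=+, sgn(462)=+, so +1.
(a,b)_5: α=1, u≡4; β=2, v≡3 (mod 5); (4|5)=+1, (3|5)=-1; sign (−1)^0·+1^2·-1^1 = -1.
(a,b)_2: α=0, β=-3; u≡5, v≡7 (mod 8); ε(u)ε(v)=0·1, αω(v)=0·0, βω(u)=-3·1; sum ≡ 1  ⇒  -1.
(a,b)_19: α=2, u≡5; β=2, v≡9 (mod 19); (5|19)=+1, (9|19)=+1; sign (−1)^0·+1^2·+1^2 = +1.
Ram(5, 462) = {2, 3, 5, 7}; no ℚ_2-point on the conic.

[2, 3, 5, 7]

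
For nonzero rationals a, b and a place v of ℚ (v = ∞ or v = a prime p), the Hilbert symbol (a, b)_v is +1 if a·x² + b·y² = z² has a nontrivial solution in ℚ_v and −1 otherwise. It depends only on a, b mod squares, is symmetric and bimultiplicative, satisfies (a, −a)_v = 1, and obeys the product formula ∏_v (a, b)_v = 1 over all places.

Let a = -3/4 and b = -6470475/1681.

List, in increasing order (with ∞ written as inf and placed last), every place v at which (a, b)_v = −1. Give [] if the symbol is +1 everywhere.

(a, b) ≡ (-3, -2139) mod (ℚ^×)²; places V = {2, 3, 5, 11, 23, 31, 41, ∞}.
(a,b)_11: α=0, u≡2; β=2, v≡2 (mod 11); (2|11)=-1, (2|11)=-1; sign (−1)^0·-1^2·-1^0 = +1.
(a,b)_5: α=0, u≡3; β=2, v≡1 (mod 5); (3|5)=-1, (1|5)=+1; sign (−1)^0·-1^2·+1^0 = +1.
(a,b)_41: α=0, u≡30; β=-2, v≡22 (mod 41); (30|41)=-1, (22|41)=-1; sign (−1)^0·-1^-2·-1^0 = +1.
(a,b)_2: α=-2, β=0; u≡5, v≡5 (mod 8); ε(u)ε(v)=0·0, αω(v)=-2·1, βω(u)=0·1; sum ≡ 0  ⇒  +1.
(a,b)_3: α=1, u≡2; β=1, v≡1 (mod 3); (2|3)=-1, (1|3)=+1; sign (−1)^1·-1^1·+1^1 = +1.
(a,b)_23: α=0, u≡5; β=1, v≡17 (mod 23); (5|23)=-1, (17|23)=-1; sign (−1)^0·-1^1·-1^0 = -1.
(a,b)_31: α=0, u≡7; β=1, v≡13 (mod 31); (7|31)=+1, (13|31)=-1; sign (−1)^0·+1^1·-1^0 = +1.
(a,b)_∞: sgn(-3)=−, sgn(-2139)=−, so -1.
|Ram(-3, -2139)| = 2, even; anisotropic at {23, ∞}.

[23, inf]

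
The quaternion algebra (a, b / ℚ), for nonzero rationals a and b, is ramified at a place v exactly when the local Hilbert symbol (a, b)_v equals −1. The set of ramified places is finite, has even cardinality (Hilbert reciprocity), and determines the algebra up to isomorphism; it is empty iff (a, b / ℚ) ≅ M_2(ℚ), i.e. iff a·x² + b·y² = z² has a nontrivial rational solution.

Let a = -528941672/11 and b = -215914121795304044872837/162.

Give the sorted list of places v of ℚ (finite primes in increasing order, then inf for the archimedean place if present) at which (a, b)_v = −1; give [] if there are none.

[2, 7, 19, inf]

(a, b) ≡ (-102718, -2630474) mod (ℚ^×)²; places V = {2, 3, 7, 11, 17, 19, 23, 29, 31, ∞}.
(a,b)_29: α=1, u≡6; β=3, v≡28 (mod 29); (6|29)=+1, (28|29)=+1; sign (−1)^0·+1^3·+1^1 = +1.
(a,b)_∞: sgn(-102718)=−, sgn(-2630474)=−, so -1.
(a,b)_17: α=2, u≡16; β=0, v≡16 (mod 17); (16|17)=+1, (16|17)=+1; sign (−1)^0·+1^0·+1^2 = +1.
(a,b)_2: α=3, β=-1; u≡1, v≡3 (mod 8); ε(u)ε(v)=0·1, αω(v)=3·1, βω(u)=-1·0; sum ≡ 1  ⇒  -1.
(a,b)_23: α=1, u≡11; β=4, v≡12 (mod 23); (11|23)=-1, (12|23)=+1; sign (−1)^0·-1^4·+1^1 = +1.
(a,b)_31: α=0, u≡4; β=1, v≡23 (mod 31); (4|31)=+1, (23|31)=-1; sign (−1)^0·+1^1·-1^0 = +1.
(a,b)_3: α=0, u≡2; β=-4, v≡1 (mod 3); (2|3)=-1, (1|3)=+1; sign (−1)^0·-1^-4·+1^0 = +1.
(a,b)_11: α=-1, u≡5; β=3, v≡10 (mod 11); (5|11)=+1, (10|11)=-1; sign (−1)^1·+1^3·-1^-1 = +1.
(a,b)_7: α=3, u≡6; β=9, v≡5 (mod 7); (6|7)=-1, (5|7)=-1; sign (−1)^1·-1^9·-1^3 = -1.
(a,b)_19: α=0, u≡8; β=1, v≡11 (mod 19); (8|19)=-1, (11|19)=+1; sign (−1)^0·-1^1·+1^0 = -1.
Ram(-102718, -2630474) = {2, 7, 19, ∞}; no ℚ_2-point on the conic.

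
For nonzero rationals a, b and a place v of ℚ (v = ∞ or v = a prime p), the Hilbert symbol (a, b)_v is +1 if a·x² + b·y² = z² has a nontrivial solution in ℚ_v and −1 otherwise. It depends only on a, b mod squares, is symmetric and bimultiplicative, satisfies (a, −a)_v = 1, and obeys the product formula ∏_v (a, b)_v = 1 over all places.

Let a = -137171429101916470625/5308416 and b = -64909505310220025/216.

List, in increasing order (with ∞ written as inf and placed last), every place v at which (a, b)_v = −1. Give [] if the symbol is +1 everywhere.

[19, inf]

(a, b) ≡ (-29393, -34086) mod (ℚ^×)²; places V = {2, 3, 5, 7, 13, 17, 19, 23, 37, ∞}.
(a,b)_2: α=-16, β=-3; u≡7, v≡5 (mod 8); ε(u)ε(v)=1·0, αω(v)=-16·1, βω(u)=-3·0; sum ≡ 0  ⇒  +1.
(a,b)_3: α=-4, u≡1; β=-3, v≡2 (mod 3); (1|3)=+1, (2|3)=-1; sign (−1)^0·+1^-3·-1^-4 = +1.
(a,b)_∞: sgn(-29393)=−, sgn(-34086)=−, so -1.
(a,b)_23: α=2, u≡13; β=3, v≡9 (mod 23); (13|23)=+1, (9|23)=+1; sign (−1)^0·+1^3·+1^2 = +1.
(a,b)_17: α=1, u≡3; β=2, v≡2 (mod 17); (3|17)=-1, (2|17)=+1; sign (−1)^0·-1^2·+1^1 = +1.
(a,b)_37: α=2, u≡8; β=0, v≡12 (mod 37); (8|37)=-1, (12|37)=+1; sign (−1)^0·-1^0·+1^2 = +1.
(a,b)_13: α=5, u≡1; β=3, v≡9 (mod 13); (1|13)=+1, (9|13)=+1; sign (−1)^0·+1^3·+1^5 = +1.
(a,b)_5: α=4, u≡2; β=2, v≡4 (mod 5); (2|5)=-1, (4|5)=+1; sign (−1)^0·-1^2·+1^4 = +1.
(a,b)_19: α=3, u≡6; β=3, v≡5 (mod 19); (6|19)=+1, (5|19)=+1; sign (−1)^1·+1^3·+1^3 = -1.
(a,b)_7: α=1, u≡2; β=2, v≡1 (mod 7); (2|7)=+1, (1|7)=+1; sign (−1)^0·+1^2·+1^1 = +1.
(-29393, -34086 / ℚ) ramifies at {19, ∞}: a division algebra.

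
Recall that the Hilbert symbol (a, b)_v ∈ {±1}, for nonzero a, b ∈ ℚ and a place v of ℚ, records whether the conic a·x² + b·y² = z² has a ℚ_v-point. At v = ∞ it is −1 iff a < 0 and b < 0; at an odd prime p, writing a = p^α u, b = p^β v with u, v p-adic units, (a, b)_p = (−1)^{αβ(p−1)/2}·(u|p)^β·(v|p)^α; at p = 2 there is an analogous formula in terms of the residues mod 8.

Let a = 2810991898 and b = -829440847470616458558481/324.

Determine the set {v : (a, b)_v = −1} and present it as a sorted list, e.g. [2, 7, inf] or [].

(a, b) ≡ (23231338, -8569) mod (ℚ^×)²; places V = {2, 3, 7, 11, 13, 19, 31, 37, 41, ∞}.
(a,b)_11: α=2, u≡9; β=5, v≡2 (mod 11); (9|11)=+1, (2|11)=-1; sign (−1)^0·+1^5·-1^2 = +1.
(a,b)_31: α=1, u≡19; β=2, v≡5 (mod 31); (19|31)=+1, (5|31)=+1; sign (−1)^0·+1^2·+1^1 = +1.
(a,b)_∞: sgn(23231338)=+, sgn(-8569)=−, so +1.
(a,b)_13: α=1, u≡2; β=2, v≡7 (mod 13); (2|13)=-1, (7|13)=-1; sign (−1)^0·-1^2·-1^1 = -1.
(a,b)_41: α=1, u≡4; β=3, v≡32 (mod 41); (4|41)=+1, (32|41)=+1; sign (−1)^0·+1^3·+1^1 = +1.
(a,b)_37: α=1, u≡25; β=2, v≡20 (mod 37); (25|37)=+1, (20|37)=-1; sign (−1)^0·+1^2·-1^1 = -1.
(a,b)_19: α=1, u≡3; β=3, v≡5 (mod 19); (3|19)=-1, (5|19)=+1; sign (−1)^1·-1^3·+1^1 = +1.
(a,b)_3: α=0, u≡1; β=-4, v≡2 (mod 3); (1|3)=+1, (2|3)=-1; sign (−1)^0·+1^-4·-1^0 = +1.
(a,b)_2: α=1, β=-2; u≡5, v≡7 (mod 8); ε(u)ε(v)=0·1, αω(v)=1·0, βω(u)=-2·1; sum ≡ 0  ⇒  +1.
(a,b)_7: α=0, u≡1; β=2, v≡6 (mod 7); (1|7)=+1, (6|7)=-1; sign (−1)^0·+1^2·-1^0 = +1.
Ram(23231338, -8569) = {13, 37}; no ℚ_13-point on the conic.

[13, 37]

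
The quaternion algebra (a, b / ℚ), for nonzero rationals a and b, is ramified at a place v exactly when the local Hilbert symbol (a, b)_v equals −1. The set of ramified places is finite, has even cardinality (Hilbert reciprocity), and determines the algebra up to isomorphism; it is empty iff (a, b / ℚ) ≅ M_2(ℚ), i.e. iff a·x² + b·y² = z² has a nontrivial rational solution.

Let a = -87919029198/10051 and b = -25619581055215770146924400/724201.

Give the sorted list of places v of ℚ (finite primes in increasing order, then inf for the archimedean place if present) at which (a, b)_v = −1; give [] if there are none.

Mod squares: a ≡ -12122, b ≡ -551551. Check v ∈ {∞, 2, 3, 5, 7, 11, 13, 19, 23, 29, 37, 43}.
v=37: a=37^0·(≡18), b=37^-2·(≡17) mod 37; (18|37)=-1, (17|37)=-1; (−1)^{0·-2·18}·(-1)^-2·(-1)^0 = +1.
v=3: a=3^2·(≡1), b=3^2·(≡2) mod 3; (1|3)=+1, (2|3)=-1; (−1)^{2·2·1}·(+1)^2·(-1)^2 = +1.
v=19: a=19^-1·(≡14), b=19^1·(≡14) mod 19; (14|19)=-1, (14|19)=-1; (−1)^{-1·1·9}·(-1)^1·(-1)^-1 = -1.
v=11: a=11^1·(≡4), b=11^3·(≡8) mod 11; (4|11)=+1, (8|11)=-1; (−1)^{1·3·5}·(+1)^3·(-1)^1 = +1.
v=∞: -12122 < 0 and -551551 < 0  ⇒  (a,b)_∞ = -1.
v=23: a=23^-2·(≡5), b=23^-2·(≡6) mod 23; (5|23)=-1, (6|23)=+1; (−1)^{-2·-2·11}·(-1)^-2·(+1)^-2 = +1.
v=5: a=5^0·(≡2), b=5^2·(≡4) mod 5; (2|5)=-1, (4|5)=+1; (−1)^{0·2·2}·(-1)^2·(+1)^0 = +1.
v=2: v_2(a)=1, v_2(b)=4; units ≡ 3, 1 (mod 8); ε·ε+αω+βω = 1·0+1·0+4·1 ≡ 0  ⇒  (a,b)_2 = +1.
v=29: a=29^1·(≡8), b=29^3·(≡6) mod 29; (8|29)=-1, (6|29)=+1; (−1)^{1·3·14}·(-1)^3·(+1)^1 = -1.
v=7: a=7^2·(≡2), b=7^5·(≡5) mod 7; (2|7)=+1, (5|7)=-1; (−1)^{2·5·3}·(+1)^5·(-1)^2 = +1.
v=43: a=43^2·(≡21), b=43^2·(≡11) mod 43; (21|43)=+1, (11|43)=+1; (−1)^{2·2·21}·(+1)^2·(+1)^2 = +1.
v=13: a=13^2·(≡8), b=13^5·(≡8) mod 13; (8|13)=-1, (8|13)=-1; (−1)^{2·5·6}·(-1)^5·(-1)^2 = -1.
Ram(-12122, -551551) = {13, 19, 29, ∞}; no ℚ_13-point on the conic.

[13, 19, 29, inf]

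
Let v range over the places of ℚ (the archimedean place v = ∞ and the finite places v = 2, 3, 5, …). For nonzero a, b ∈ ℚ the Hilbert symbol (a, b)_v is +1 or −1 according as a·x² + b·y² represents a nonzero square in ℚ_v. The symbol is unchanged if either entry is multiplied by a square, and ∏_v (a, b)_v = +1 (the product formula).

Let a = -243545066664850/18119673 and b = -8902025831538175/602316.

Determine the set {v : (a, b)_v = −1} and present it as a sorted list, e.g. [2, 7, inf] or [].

[7, inf]

(a, b) ≡ (-1122, -77) mod (ℚ^×)²; places V = {2, 3, 5, 7, 11, 13, 17, 19, 23, 29, 37, ∞}.
(a,b)_3: α=-3, u≡1; β=-4, v≡1 (mod 3); (1|3)=+1, (1|3)=+1; sign (−1)^0·+1^-4·+1^-3 = +1.
(a,b)_11: α=-1, u≡7; β=-1, v≡3 (mod 11); (7|11)=-1, (3|11)=+1; sign (−1)^1·-1^-1·+1^-1 = +1.
(a,b)_23: α=2, u≡20; β=2, v≡22 (mod 23); (20|23)=-1, (22|23)=-1; sign (−1)^0·-1^2·-1^2 = +1.
(a,b)_∞: sgn(-1122)=−, sgn(-77)=−, so -1.
(a,b)_17: α=3, u≡13; β=4, v≡16 (mod 17); (13|17)=+1, (16|17)=+1; sign (−1)^0·+1^4·+1^3 = +1.
(a,b)_37: α=4, u≡10; β=2, v≡4 (mod 37); (10|37)=+1, (4|37)=+1; sign (−1)^0·+1^2·+1^4 = +1.
(a,b)_13: α=-2, u≡4; β=-2, v≡1 (mod 13); (4|13)=+1, (1|13)=+1; sign (−1)^0·+1^-2·+1^-2 = +1.
(a,b)_5: α=2, u≡2; β=2, v≡3 (mod 5); (2|5)=-1, (3|5)=-1; sign (−1)^0·-1^2·-1^2 = +1.
(a,b)_7: α=0, u≡3; β=1, v≡3 (mod 7); (3|7)=-1, (3|7)=-1; sign (−1)^0·-1^1·-1^0 = -1.
(a,b)_2: α=1, β=-2; u≡7, v≡3 (mod 8); ε(u)ε(v)=1·1, αω(v)=1·1, βω(u)=-2·0; sum ≡ 0  ⇒  +1.
(a,b)_29: α=0, u≡20; β=2, v≡3 (mod 29); (20|29)=+1, (3|29)=-1; sign (−1)^0·+1^2·-1^0 = +1.
(a,b)_19: α=-2, u≡12; β=0, v≡3 (mod 19); (12|19)=-1, (3|19)=-1; sign (−1)^0·-1^0·-1^-2 = +1.
Ram(-1122, -77) = {7, ∞}; no ℚ_7-point on the conic.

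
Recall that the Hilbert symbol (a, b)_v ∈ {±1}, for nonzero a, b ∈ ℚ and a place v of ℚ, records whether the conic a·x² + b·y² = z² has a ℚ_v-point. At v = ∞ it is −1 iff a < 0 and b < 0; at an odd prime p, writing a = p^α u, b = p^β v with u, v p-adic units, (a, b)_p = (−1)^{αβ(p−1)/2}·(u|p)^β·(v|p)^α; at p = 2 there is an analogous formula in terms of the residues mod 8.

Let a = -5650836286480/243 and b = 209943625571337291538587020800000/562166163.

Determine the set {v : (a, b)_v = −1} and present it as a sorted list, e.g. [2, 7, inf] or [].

Mod squares: a ≡ -262515, b ≡ 978465. Check v ∈ {∞, 2, 3, 5, 7, 11, 13, 37, 41, 43}.
v=7: a=7^4·(≡5), b=7^4·(≡5) mod 7; (5|7)=-1, (5|7)=-1; (−1)^{4·4·3}·(-1)^4·(-1)^4 = +1.
v=41: a=41^2·(≡10), b=41^5·(≡14) mod 41; (10|41)=+1, (14|41)=-1; (−1)^{2·5·20}·(+1)^5·(-1)^2 = +1.
v=2: v_2(a)=4, v_2(b)=12; units ≡ 5, 1 (mod 8); ε·ε+αω+βω = 0·0+4·0+12·1 ≡ 0  ⇒  (a,b)_2 = +1.
v=∞: -262515 < 0 and 978465 > 0  ⇒  (a,b)_∞ = +1.
v=11: a=11^1·(≡5), b=11^4·(≡1) mod 11; (5|11)=+1, (1|11)=+1; (−1)^{1·4·5}·(+1)^4·(+1)^1 = +1.
v=37: a=37^1·(≡7), b=37^3·(≡34) mod 37; (7|37)=+1, (34|37)=+1; (−1)^{1·3·18}·(+1)^3·(+1)^1 = +1.
v=5: a=5^1·(≡3), b=5^5·(≡2) mod 5; (3|5)=-1, (2|5)=-1; (−1)^{1·5·2}·(-1)^5·(-1)^1 = +1.
v=43: a=43^1·(≡9), b=43^3·(≡7) mod 43; (9|43)=+1, (7|43)=-1; (−1)^{1·3·21}·(+1)^3·(-1)^1 = +1.
v=3: a=3^-5·(≡2), b=3^-9·(≡1) mod 3; (2|3)=-1, (1|3)=+1; (−1)^{-5·-9·1}·(-1)^-9·(+1)^-5 = +1.
v=13: a=13^0·(≡2), b=13^-4·(≡6) mod 13; (2|13)=-1, (6|13)=-1; (−1)^{0·-4·6}·(-1)^-4·(-1)^0 = +1.
Ram(a, b) = ∅: the form -262515·x² + 978465·y² − z² is isotropic over every ℚ_v, so by Hasse–Minkowski it is isotropic over ℚ.

[]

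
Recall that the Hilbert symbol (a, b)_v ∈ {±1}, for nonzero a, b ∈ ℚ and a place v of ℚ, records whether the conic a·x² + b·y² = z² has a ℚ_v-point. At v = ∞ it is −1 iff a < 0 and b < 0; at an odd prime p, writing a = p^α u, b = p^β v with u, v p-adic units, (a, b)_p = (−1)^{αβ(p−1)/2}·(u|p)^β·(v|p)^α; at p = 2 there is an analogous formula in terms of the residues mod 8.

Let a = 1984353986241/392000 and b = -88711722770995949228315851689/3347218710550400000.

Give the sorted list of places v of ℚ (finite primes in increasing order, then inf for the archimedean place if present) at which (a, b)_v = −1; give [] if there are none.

[5, 7]

Mod squares: a ≡ 5, b ≡ -35. Check v ∈ {∞, 2, 3, 5, 7, 11, 17, 23, 31, 47}.
v=3: a=3^10·(≡2), b=3^24·(≡1) mod 3; (2|3)=-1, (1|3)=+1; (−1)^{10·24·1}·(-1)^24·(+1)^10 = +1.
v=5: a=5^-3·(≡1), b=5^-5·(≡2) mod 5; (1|5)=+1, (2|5)=-1; (−1)^{-3·-5·2}·(+1)^-5·(-1)^-3 = -1.
v=2: v_2(a)=-6, v_2(b)=-10; units ≡ 5, 5 (mod 8); ε·ε+αω+βω = 0·0+-6·1+-10·1 ≡ 0  ⇒  (a,b)_2 = +1.
v=31: a=31^2·(≡5), b=31^2·(≡6) mod 31; (5|31)=+1, (6|31)=-1; (−1)^{2·2·15}·(+1)^2·(-1)^2 = +1.
v=23: a=23^0·(≡7), b=23^-2·(≡21) mod 23; (7|23)=-1, (21|23)=-1; (−1)^{0·-2·11}·(-1)^-2·(-1)^0 = +1.
v=∞: 5 > 0 and -35 < 0  ⇒  (a,b)_∞ = +1.
v=11: a=11^2·(≡3), b=11^6·(≡5) mod 11; (3|11)=+1, (5|11)=+1; (−1)^{2·6·5}·(+1)^6·(+1)^2 = +1.
v=47: a=47^0·(≡39), b=47^2·(≡28) mod 47; (39|47)=-1, (28|47)=+1; (−1)^{0·2·23}·(-1)^2·(+1)^0 = +1.
v=7: a=7^-2·(≡3), b=7^-11·(≡1) mod 7; (3|7)=-1, (1|7)=+1; (−1)^{-2·-11·3}·(-1)^-11·(+1)^-2 = -1.
v=17: a=17^2·(≡3), b=17^4·(≡16) mod 17; (3|17)=-1, (16|17)=+1; (−1)^{2·4·8}·(-1)^4·(+1)^2 = +1.
|Ram(5, -35)| = 2, even; anisotropic at {5, 7}.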